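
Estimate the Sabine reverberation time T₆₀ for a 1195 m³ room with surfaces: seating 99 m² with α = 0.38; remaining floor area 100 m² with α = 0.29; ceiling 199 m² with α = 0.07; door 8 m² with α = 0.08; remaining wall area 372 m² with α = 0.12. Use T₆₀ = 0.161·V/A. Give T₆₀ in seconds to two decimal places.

1.53 s

Total absorption A = 99·0.38 + 100·0.29 + 199·0.07 + 8·0.08 + 372·0.12 = 125.83 m² sabins.
T₆₀ = 0.161 × 1195 / 125.83 = 1.529 s.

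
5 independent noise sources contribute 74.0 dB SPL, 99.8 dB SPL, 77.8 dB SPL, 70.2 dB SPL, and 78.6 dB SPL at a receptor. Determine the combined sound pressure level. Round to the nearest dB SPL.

100 dB SPL

Incoherent sources combine by intensity addition: L_total = 10·log₁₀(Σ 10^(L_i/10)).
Σ 10^(L/10) = 10^(74.0/10) + 10^(99.8/10) + 10^(77.8/10) + 10^(70.2/10) + 10^(78.6/10) = 9.718e+09.
L_total = 10·log₁₀(9.718e+09) = 99.88 dB SPL.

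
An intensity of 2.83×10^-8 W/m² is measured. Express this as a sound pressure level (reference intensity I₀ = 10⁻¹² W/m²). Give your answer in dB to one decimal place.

I/I₀ = 2.83×10^-8/10⁻¹² = 2.83×10^4, and L = 10·log₁₀(I/I₀).
L = 10·(0.4518 + 4) = 44.52 dB.

44.5 dB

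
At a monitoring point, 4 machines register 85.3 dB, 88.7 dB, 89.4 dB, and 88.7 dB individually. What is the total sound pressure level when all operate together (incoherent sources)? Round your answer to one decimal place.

94.3 dB

Incoherent sources combine by intensity addition: L_total = 10·log₁₀(Σ 10^(L_i/10)).
Σ 10^(L/10) = 10^(85.3/10) + 10^(88.7/10) + 10^(89.4/10) + 10^(88.7/10) = 2.692e+09.
L_total = 10·log₁₀(2.692e+09) = 94.30 dB.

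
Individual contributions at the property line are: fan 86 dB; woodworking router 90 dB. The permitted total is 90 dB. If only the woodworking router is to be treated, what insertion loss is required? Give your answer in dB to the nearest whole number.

The untreated sources together contribute 10^(86/10) = 3.981e+08, i.e. 86.00 dB.
To meet 90 dB overall, the treated woodworking router may contribute at most 10^(90/10) − 3.981e+08 = 6.019e+08, i.e. 87.80 dB.
So the woodworking router must be reduced from 90 to 87.80 dB: IL = 2.20 dB.

2 dB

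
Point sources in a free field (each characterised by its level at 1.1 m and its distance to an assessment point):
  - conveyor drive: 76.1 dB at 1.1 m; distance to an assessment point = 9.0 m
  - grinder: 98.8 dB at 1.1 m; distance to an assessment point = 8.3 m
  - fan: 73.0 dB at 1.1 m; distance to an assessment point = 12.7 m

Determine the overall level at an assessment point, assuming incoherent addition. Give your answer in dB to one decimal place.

Apply inverse-square spreading to bring every level to the receiver, then sum 10^(L/10).
conveyor drive: 76.1 − 20·log₁₀(9.0/1.1) = 76.1 − 18.26 = 57.84 dB.
grinder: 98.8 − 20·log₁₀(8.3/1.1) = 98.8 − 17.55 = 81.25 dB.
fan: 73.0 − 20·log₁₀(12.7/1.1) = 73.0 − 21.25 = 51.75 dB.
Σ 10^(L/10) = 1.340e+08 → L_total = 10·log₁₀(1.340e+08) = 81.27 dB.

81.3 dB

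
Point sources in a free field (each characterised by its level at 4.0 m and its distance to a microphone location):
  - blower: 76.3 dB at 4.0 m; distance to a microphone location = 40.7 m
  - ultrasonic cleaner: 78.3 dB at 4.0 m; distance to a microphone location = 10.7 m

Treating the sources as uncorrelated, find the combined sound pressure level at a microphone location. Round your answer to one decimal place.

69.9 dB

Apply inverse-square spreading to bring every level to the receiver, then sum 10^(L/10).
blower: 76.3 − 20·log₁₀(40.7/4.0) = 76.3 − 20.15 = 56.15 dB.
ultrasonic cleaner: 78.3 − 20·log₁₀(10.7/4.0) = 78.3 − 8.55 = 69.75 dB.
Σ 10^(L/10) = 9.860e+06 → L_total = 10·log₁₀(9.860e+06) = 69.94 dB.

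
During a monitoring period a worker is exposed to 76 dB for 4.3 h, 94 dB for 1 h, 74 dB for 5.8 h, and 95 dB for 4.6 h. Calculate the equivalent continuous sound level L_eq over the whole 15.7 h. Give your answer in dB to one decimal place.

The energy average is taken in the linear domain: L_eq = 10·log₁₀[(Σ tᵢ·10^(Lᵢ/10))/T], T = 15.7 h.
Σ tᵢ·10^(Lᵢ/10) = 4.3·10^(76/10) + 1·10^(94/10) + 5.8·10^(74/10) + 4.6·10^(95/10) = 1.738e+10.
L_eq = 10·log₁₀(1.738e+10/15.7) = 90.44 dB.

90.4 dB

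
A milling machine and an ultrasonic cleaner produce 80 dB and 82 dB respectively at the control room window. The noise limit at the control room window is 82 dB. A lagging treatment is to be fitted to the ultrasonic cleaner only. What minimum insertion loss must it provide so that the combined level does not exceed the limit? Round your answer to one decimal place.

Everything except the ultrasonic cleaner sums to 10^(80/10) = 1.000e+08 in linear terms, 80.00 dB.
To meet 82 dB overall, the treated ultrasonic cleaner may contribute at most 10^(82/10) − 1.000e+08 = 5.849e+07, i.e. 77.67 dB.
So the ultrasonic cleaner must be reduced from 82 to 77.67 dB: IL = 4.33 dB.

4.3 dB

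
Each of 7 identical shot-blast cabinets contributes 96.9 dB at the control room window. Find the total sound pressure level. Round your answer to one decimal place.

105.4 dB

L_total = L₁ + 10·log₁₀ N for N identical incoherent sources.
L_total = 96.9 + 10·log₁₀(7) = 96.9 + 8.451 = 105.35 dB.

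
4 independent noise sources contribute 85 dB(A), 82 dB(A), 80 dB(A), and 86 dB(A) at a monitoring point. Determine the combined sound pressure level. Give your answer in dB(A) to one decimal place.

89.9 dB(A)

Incoherent sources combine by intensity addition: L_total = 10·log₁₀(Σ 10^(L_i/10)).
Σ 10^(L/10) = 10^(85/10) + 10^(82/10) + 10^(80/10) + 10^(86/10) = 9.728e+08.
L_total = 10·log₁₀(9.728e+08) = 89.88 dB(A).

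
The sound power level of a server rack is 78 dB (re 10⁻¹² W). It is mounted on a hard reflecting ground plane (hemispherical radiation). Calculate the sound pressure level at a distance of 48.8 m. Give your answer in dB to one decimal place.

36.2 dB

L_p = L_w − 10·log₁₀(2π·r²) with r = 48.8 m.
2π·r² = 1.496e+04 m², 10·log₁₀ of that is 41.750 dB.
L_p = 78 − 41.750 = 36.25 dB.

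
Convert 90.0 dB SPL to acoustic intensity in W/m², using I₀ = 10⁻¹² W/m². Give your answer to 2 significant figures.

I/I₀ = 10^(90.0/10) = 1e+09, so I = 1e+09 × 10⁻¹² W/m².

0.0010 W/m²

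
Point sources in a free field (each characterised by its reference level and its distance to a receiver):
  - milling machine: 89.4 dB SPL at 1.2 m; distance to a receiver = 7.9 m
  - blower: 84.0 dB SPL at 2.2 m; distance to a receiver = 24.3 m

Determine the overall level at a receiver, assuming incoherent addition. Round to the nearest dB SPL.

73 dB SPL

Apply inverse-square spreading to bring every level to the receiver, then sum 10^(L/10).
milling machine: 89.4 − 20·log₁₀(7.9/1.2) = 89.4 − 16.37 = 73.03 dB SPL.
blower: 84.0 − 20·log₁₀(24.3/2.2) = 84.0 − 20.86 = 63.14 dB SPL.
Σ 10^(L/10) = 2.215e+07 → L_total = 10·log₁₀(2.215e+07) = 73.45 dB SPL.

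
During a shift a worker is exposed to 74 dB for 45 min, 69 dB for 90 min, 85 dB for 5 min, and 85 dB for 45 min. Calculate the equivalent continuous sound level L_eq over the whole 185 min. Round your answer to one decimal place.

L_eq = 10·log₁₀[(1/T)·Σ tᵢ·10^(Lᵢ/10)] with T = 185 min.
Σ tᵢ·10^(Lᵢ/10) = 45·10^(74/10) + 90·10^(69/10) + 5·10^(85/10) + 45·10^(85/10) = 1.766e+10.
L_eq = 10·log₁₀(1.766e+10/185) = 79.80 dB.

79.8 dB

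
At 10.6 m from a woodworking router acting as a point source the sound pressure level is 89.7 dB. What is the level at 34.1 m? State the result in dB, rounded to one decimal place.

79.6 dB

Spherical spreading from a point source gives a 20·log₁₀(r₂/r₁) drop.
L₂ = 89.7 − 20·log₁₀(34.1/10.6) = 89.7 − 10.149 = 79.55 dB.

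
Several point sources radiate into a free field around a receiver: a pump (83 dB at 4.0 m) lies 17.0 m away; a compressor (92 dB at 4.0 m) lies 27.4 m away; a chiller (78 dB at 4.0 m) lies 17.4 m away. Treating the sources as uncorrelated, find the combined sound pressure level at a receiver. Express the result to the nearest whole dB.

77 dB

Propagate each source to the receiver with L = L_ref − 20·log₁₀(r/r_ref), then add intensities.
pump: 83 − 20·log₁₀(17.0/4.0) = 83 − 12.57 = 70.43 dB.
compressor: 92 − 20·log₁₀(27.4/4.0) = 92 − 16.71 = 75.29 dB.
chiller: 78 − 20·log₁₀(17.4/4.0) = 78 − 12.77 = 65.23 dB.
Σ 10^(L/10) = 4.816e+07 → L_total = 10·log₁₀(4.816e+07) = 76.83 dB.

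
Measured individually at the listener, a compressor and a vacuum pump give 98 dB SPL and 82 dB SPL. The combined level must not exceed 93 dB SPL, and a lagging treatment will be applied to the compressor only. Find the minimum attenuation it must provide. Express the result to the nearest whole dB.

Everything except the compressor sums to 10^(82/10) = 1.585e+08 in linear terms, 82.00 dB SPL.
To meet 93 dB SPL overall, the treated compressor may contribute at most 10^(93/10) − 1.585e+08 = 1.837e+09, i.e. 92.64 dB SPL.
So the compressor must be reduced from 98 to 92.64 dB SPL: IL = 5.36 dB.

5 dB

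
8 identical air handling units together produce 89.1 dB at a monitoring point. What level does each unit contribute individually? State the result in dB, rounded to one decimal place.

Dividing the total intensity by 8 lowers the level by 10·log₁₀ 8 = 9.031 dB: L₁ = 89.1 − 9.031.

80.1 dB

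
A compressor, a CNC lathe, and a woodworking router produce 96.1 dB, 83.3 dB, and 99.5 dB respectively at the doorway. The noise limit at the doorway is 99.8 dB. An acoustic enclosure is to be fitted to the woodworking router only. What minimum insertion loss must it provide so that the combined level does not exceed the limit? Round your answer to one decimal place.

2.3 dB

Fixed contribution from the other sources: Σ 10^(L/10) = 10^(96.1/10) + 10^(83.3/10) = 4.288e+09 (96.32 dB).
To meet 99.8 dB overall, the treated woodworking router may contribute at most 10^(99.8/10) − 4.288e+09 = 5.262e+09, i.e. 97.21 dB.
Required insertion loss = 99.5 − 97.21 = 2.29 dB.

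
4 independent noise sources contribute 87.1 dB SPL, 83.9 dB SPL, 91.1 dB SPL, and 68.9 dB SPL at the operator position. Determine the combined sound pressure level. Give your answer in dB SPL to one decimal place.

93.1 dB SPL

For uncorrelated sources the intensities add, so convert each level to linear form, sum, and take 10·log₁₀ of the total.
Σ 10^(L/10) = 10^(87.1/10) + 10^(83.9/10) + 10^(91.1/10) + 10^(68.9/10) = 2.054e+09.
L_total = 10·log₁₀(2.054e+09) = 93.13 dB SPL.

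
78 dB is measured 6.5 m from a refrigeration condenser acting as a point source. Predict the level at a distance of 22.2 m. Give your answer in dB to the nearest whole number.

Point-source attenuation: ΔL = 20·log₁₀(r₂/r₁) = 20·log₁₀(22.2/6.5) = 10.669 dB.
L₂ = 78 − 20·log₁₀(22.2/6.5) = 78 − 10.669 = 67.33 dB.

67 dB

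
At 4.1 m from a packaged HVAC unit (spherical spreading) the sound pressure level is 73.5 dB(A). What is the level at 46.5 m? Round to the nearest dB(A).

52 dB(A)

Spherical spreading from a point source gives a 20·log₁₀(r₂/r₁) drop.
L₂ = 73.5 − 20·log₁₀(46.5/4.1) = 73.5 − 21.093 = 52.41 dB(A).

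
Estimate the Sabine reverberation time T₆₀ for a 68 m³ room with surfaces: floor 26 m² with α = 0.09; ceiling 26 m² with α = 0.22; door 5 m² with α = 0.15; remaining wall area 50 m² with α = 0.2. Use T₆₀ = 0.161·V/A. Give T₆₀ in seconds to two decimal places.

0.58 s

Summing Sᵢαᵢ: 26·0.09 + 26·0.22 + 5·0.15 + 50·0.2 = 18.81 m².
T₆₀ = 0.161 × 68 / 18.81 = 0.582 s.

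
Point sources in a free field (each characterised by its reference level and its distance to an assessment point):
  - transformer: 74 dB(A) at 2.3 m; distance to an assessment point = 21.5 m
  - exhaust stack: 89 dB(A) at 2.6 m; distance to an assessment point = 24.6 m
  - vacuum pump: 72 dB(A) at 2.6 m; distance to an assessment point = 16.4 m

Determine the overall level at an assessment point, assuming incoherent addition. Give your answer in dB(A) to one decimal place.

Apply inverse-square spreading to bring every level to the receiver, then sum 10^(L/10).
transformer: 74 − 20·log₁₀(21.5/2.3) = 74 − 19.41 = 54.59 dB(A).
exhaust stack: 89 − 20·log₁₀(24.6/2.6) = 89 − 19.52 = 69.48 dB(A).
vacuum pump: 72 − 20·log₁₀(16.4/2.6) = 72 − 16.00 = 56.00 dB(A).
Σ 10^(L/10) = 9.559e+06 → L_total = 10·log₁₀(9.559e+06) = 69.80 dB(A).

69.8 dB(A)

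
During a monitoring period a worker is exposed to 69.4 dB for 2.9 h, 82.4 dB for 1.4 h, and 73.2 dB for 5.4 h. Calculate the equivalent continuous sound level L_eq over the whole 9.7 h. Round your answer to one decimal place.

Weight each interval's intensity by its duration and average over T = 9.7 h:
Σ tᵢ·10^(Lᵢ/10) = 2.9·10^(69.4/10) + 1.4·10^(82.4/10) + 5.4·10^(73.2/10) = 3.814e+08.
L_eq = 10·log₁₀(3.814e+08/9.7) = 75.95 dB.

75.9 dB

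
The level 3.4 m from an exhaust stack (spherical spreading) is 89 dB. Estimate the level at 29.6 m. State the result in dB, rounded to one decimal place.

Point-source attenuation: ΔL = 20·log₁₀(r₂/r₁) = 20·log₁₀(29.6/3.4) = 18.796 dB.
L₂ = 89 − 20·log₁₀(29.6/3.4) = 89 − 18.796 = 70.20 dB.

70.2 dB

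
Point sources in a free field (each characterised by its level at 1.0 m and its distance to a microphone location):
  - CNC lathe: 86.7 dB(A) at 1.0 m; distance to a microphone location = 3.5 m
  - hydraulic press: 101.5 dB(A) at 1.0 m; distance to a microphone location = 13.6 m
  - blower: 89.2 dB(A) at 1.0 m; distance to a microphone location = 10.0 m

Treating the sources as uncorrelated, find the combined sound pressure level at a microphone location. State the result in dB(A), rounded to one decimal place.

80.9 dB(A)

Propagate each source to the receiver with L = L_ref − 20·log₁₀(r/r_ref), then add intensities.
CNC lathe: 86.7 − 20·log₁₀(3.5/1.0) = 86.7 − 10.88 = 75.82 dB(A).
hydraulic press: 101.5 − 20·log₁₀(13.6/1.0) = 101.5 − 22.67 = 78.83 dB(A).
blower: 89.2 − 20·log₁₀(10.0/1.0) = 89.2 − 20.00 = 69.20 dB(A).
Σ 10^(L/10) = 1.229e+08 → L_total = 10·log₁₀(1.229e+08) = 80.89 dB(A).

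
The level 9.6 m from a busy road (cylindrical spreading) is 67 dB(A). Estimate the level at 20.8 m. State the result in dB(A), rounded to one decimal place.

63.6 dB(A)

Cylindrical spreading from a line source gives a 10·log₁₀(r₂/r₁) drop.
L₂ = 67 − 10·log₁₀(20.8/9.6) = 67 − 3.358 = 63.64 dB(A).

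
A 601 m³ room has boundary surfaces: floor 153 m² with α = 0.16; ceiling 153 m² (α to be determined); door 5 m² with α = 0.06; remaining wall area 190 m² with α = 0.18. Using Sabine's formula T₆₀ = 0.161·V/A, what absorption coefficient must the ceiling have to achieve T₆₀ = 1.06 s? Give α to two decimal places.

0.21

From T₆₀ = 0.161·V/A, the target T₆₀ = 1.06 s needs A = 0.161·601/1.06 = 91.28 m².
Absorption from the other surfaces = 153·0.16 + 5·0.06 + 190·0.18 = 58.98 m², so the ceiling must supply 32.30 m² over 153 m².
α = 32.30/153 = 0.211.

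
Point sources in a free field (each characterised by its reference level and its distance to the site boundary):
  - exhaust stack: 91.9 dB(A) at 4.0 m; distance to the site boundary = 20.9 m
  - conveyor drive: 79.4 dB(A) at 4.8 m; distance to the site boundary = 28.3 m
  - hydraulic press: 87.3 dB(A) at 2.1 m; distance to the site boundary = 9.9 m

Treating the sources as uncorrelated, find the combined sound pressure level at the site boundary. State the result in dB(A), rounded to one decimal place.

Apply inverse-square spreading to bring every level to the receiver, then sum 10^(L/10).
exhaust stack: 91.9 − 20·log₁₀(20.9/4.0) = 91.9 − 14.36 = 77.54 dB(A).
conveyor drive: 79.4 − 20·log₁₀(28.3/4.8) = 79.4 − 15.41 = 63.99 dB(A).
hydraulic press: 87.3 − 20·log₁₀(9.9/2.1) = 87.3 − 13.47 = 73.83 dB(A).
Σ 10^(L/10) = 8.340e+07 → L_total = 10·log₁₀(8.340e+07) = 79.21 dB(A).

79.2 dB(A)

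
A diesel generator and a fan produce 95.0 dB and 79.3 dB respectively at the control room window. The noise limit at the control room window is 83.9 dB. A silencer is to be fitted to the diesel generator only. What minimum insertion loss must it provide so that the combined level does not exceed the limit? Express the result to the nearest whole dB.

13 dB

Fixed contribution from the other source: Σ 10^(L/10) = 10^(79.3/10) = 8.511e+07 (79.30 dB).
To meet 83.9 dB overall, the treated diesel generator may contribute at most 10^(83.9/10) − 8.511e+07 = 1.604e+08, i.e. 82.05 dB.
So the diesel generator must be reduced from 95.0 to 82.05 dB: IL = 12.95 dB.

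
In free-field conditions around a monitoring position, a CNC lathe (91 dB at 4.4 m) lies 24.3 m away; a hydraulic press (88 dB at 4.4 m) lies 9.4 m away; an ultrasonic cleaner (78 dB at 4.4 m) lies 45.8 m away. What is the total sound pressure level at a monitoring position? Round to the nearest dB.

Propagate each source to the receiver with L = L_ref − 20·log₁₀(r/r_ref), then add intensities.
CNC lathe: 91 − 20·log₁₀(24.3/4.4) = 91 − 14.84 = 76.16 dB.
hydraulic press: 88 − 20·log₁₀(9.4/4.4) = 88 − 6.59 = 81.41 dB.
ultrasonic cleaner: 78 − 20·log₁₀(45.8/4.4) = 78 − 20.35 = 57.65 dB.
Σ 10^(L/10) = 1.801e+08 → L_total = 10·log₁₀(1.801e+08) = 82.56 dB.

83 dB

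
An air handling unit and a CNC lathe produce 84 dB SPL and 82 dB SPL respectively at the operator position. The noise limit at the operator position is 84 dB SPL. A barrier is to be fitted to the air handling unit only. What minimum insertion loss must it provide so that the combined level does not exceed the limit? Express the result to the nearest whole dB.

Everything except the air handling unit sums to 10^(82/10) = 1.585e+08 in linear terms, 82.00 dB SPL.
The limit corresponds to 10^(84/10) = 2.512e+08; subtracting the fixed part leaves 9.270e+07 for the air handling unit, i.e. 79.67 dB SPL.
So the air handling unit must be reduced from 84 to 79.67 dB SPL: IL = 4.33 dB.

4 dB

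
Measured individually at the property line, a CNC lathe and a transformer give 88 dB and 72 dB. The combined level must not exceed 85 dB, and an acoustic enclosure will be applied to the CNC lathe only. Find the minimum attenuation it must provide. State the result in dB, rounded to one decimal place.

3.2 dB

Everything except the CNC lathe sums to 10^(72/10) = 1.585e+07 in linear terms, 72.00 dB.
To meet 85 dB overall, the treated CNC lathe may contribute at most 10^(85/10) − 1.585e+07 = 3.004e+08, i.e. 84.78 dB.
Required insertion loss = 88 − 84.78 = 3.22 dB.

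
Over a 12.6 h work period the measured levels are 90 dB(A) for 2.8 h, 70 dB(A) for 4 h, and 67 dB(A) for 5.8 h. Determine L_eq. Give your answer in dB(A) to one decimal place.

83.6 dB(A)

The energy average is taken in the linear domain: L_eq = 10·log₁₀[(Σ tᵢ·10^(Lᵢ/10))/T], T = 12.6 h.
Σ tᵢ·10^(Lᵢ/10) = 2.8·10^(90/10) + 4·10^(70/10) + 5.8·10^(67/10) = 2.869e+09.
L_eq = 10·log₁₀(2.869e+09/12.6) = 83.57 dB(A).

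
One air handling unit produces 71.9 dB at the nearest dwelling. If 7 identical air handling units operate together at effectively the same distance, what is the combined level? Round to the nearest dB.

L_total = L₁ + 10·log₁₀ N for N identical incoherent sources.
L_total = 71.9 + 10·log₁₀(7) = 71.9 + 8.451 = 80.35 dB.

80 dB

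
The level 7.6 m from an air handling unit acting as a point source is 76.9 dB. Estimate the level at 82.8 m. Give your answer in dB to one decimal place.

Point-source attenuation: ΔL = 20·log₁₀(r₂/r₁) = 20·log₁₀(82.8/7.6) = 20.744 dB.
L₂ = 76.9 − 20·log₁₀(82.8/7.6) = 76.9 − 20.744 = 56.16 dB.

56.2 dB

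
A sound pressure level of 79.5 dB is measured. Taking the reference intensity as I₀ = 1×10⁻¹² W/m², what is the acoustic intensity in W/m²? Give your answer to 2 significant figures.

8.9e-05 W/m²

I = I₀·10^(L/10) = 10⁻¹² × 10^(79.5/10) = 10^(-4.050).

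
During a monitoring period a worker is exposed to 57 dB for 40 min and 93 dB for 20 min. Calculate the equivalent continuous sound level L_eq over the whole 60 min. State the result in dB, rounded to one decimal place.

88.2 dB

L_eq = 10·log₁₀[(1/T)·Σ tᵢ·10^(Lᵢ/10)] with T = 60 min.
Σ tᵢ·10^(Lᵢ/10) = 40·10^(57/10) + 20·10^(93/10) = 3.993e+10.
L_eq = 10·log₁₀(3.993e+10/60) = 88.23 dB.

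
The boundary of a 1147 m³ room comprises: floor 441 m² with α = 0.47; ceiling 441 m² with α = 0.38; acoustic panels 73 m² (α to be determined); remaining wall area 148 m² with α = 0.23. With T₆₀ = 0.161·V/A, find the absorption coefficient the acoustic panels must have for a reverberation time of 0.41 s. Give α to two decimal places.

From T₆₀ = 0.161·V/A, the target T₆₀ = 0.41 s needs A = 0.161·1147/0.41 = 450.41 m².
Absorption from the other surfaces = 441·0.47 + 441·0.38 + 148·0.23 = 408.89 m², so the acoustic panels must supply 41.52 m² over 73 m².
α = 41.52/73 = 0.569.

0.57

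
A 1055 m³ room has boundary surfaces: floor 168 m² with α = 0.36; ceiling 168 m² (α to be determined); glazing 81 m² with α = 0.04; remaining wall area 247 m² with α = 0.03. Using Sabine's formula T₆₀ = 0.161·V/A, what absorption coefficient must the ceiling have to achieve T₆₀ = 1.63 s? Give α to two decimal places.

A = 0.161·V/T₆₀ = 0.161·1055/1.63 = 104.21 m² sabins.
Absorption from the other surfaces = 168·0.36 + 81·0.04 + 247·0.03 = 71.13 m², so the ceiling must supply 33.08 m² over 168 m².
α = 33.08/168 = 0.197.

0.20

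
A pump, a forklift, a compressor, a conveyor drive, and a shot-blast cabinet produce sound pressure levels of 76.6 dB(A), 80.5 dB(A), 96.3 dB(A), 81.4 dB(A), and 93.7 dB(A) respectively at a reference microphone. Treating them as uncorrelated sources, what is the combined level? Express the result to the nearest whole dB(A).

Incoherent sources combine by intensity addition: L_total = 10·log₁₀(Σ 10^(L_i/10)).
Σ 10^(L/10) = 10^(76.6/10) + 10^(80.5/10) + 10^(96.3/10) + 10^(81.4/10) + 10^(93.7/10) = 6.906e+09.
L_total = 10·log₁₀(6.906e+09) = 98.39 dB(A).

98 dB(A)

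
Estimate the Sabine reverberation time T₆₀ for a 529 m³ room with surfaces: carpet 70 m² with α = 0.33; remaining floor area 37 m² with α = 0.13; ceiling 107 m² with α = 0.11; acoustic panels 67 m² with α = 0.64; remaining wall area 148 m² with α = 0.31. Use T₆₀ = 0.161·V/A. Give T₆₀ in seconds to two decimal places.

0.66 s

Summing Sᵢαᵢ: 70·0.33 + 37·0.13 + 107·0.11 + 67·0.64 + 148·0.31 = 128.44 m².
T₆₀ = 0.161 × 529 / 128.44 = 0.663 s.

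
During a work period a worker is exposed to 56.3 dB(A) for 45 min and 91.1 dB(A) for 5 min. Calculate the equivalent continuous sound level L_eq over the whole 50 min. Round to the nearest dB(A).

81 dB(A)

Weight each interval's intensity by its duration and average over T = 50 min:
Σ tᵢ·10^(Lᵢ/10) = 45·10^(56.3/10) + 5·10^(91.1/10) = 6.460e+09.
L_eq = 10·log₁₀(6.460e+09/50) = 81.11 dB(A).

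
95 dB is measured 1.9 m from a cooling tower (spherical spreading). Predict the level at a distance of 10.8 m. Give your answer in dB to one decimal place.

For a point source, L₂ = L₁ − 20·log₁₀(r₂/r₁).
L₂ = 95 − 20·log₁₀(10.8/1.9) = 95 − 15.093 = 79.91 dB.

79.9 dB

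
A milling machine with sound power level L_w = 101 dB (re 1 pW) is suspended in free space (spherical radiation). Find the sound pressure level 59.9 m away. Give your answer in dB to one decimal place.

54.5 dB

The power spreads over a sphere of area 4π·r², so L_p = L_w − 10·log₁₀(4π·r²).
4π·r² = 4.509e+04 m², 10·log₁₀ of that is 46.541 dB.
L_p = 101 − 46.541 = 54.46 dB.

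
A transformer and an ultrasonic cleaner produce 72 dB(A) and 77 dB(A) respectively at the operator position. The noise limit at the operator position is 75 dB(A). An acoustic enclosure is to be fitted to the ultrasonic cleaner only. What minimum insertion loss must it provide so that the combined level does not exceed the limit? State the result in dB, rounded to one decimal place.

5.0 dB

Everything except the ultrasonic cleaner sums to 10^(72/10) = 1.585e+07 in linear terms, 72.00 dB(A).
The limit corresponds to 10^(75/10) = 3.162e+07; subtracting the fixed part leaves 1.577e+07 for the ultrasonic cleaner, i.e. 71.98 dB(A).
So the ultrasonic cleaner must be reduced from 77 to 71.98 dB(A): IL = 5.02 dB.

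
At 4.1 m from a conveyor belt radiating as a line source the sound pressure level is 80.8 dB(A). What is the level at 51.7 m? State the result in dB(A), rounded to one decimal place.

69.8 dB(A)

Cylindrical spreading from a line source gives a 10·log₁₀(r₂/r₁) drop.
L₂ = 80.8 − 10·log₁₀(51.7/4.1) = 80.8 − 11.007 = 69.79 dB(A).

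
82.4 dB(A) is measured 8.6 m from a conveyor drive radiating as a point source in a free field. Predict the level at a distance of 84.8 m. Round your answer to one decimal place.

Point-source attenuation: ΔL = 20·log₁₀(r₂/r₁) = 20·log₁₀(84.8/8.6) = 19.878 dB.
L₂ = 82.4 − 20·log₁₀(84.8/8.6) = 82.4 − 19.878 = 62.52 dB(A).

62.5 dB(A)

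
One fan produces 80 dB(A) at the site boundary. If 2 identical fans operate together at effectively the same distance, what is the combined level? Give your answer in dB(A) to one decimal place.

With 2 equal, uncorrelated contributions the intensity is 2× that of one unit, giving a rise of 10·log₁₀ 2.
L_total = 80 + 10·log₁₀(2) = 80 + 3.010 = 83.01 dB(A).

83.0 dB(A)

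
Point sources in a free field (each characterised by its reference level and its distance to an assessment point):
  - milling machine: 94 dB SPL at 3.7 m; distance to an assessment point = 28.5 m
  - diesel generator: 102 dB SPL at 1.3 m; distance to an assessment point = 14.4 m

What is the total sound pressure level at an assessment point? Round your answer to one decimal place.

82.3 dB SPL

Propagate each source to the receiver with L = L_ref − 20·log₁₀(r/r_ref), then add intensities.
milling machine: 94 − 20·log₁₀(28.5/3.7) = 94 − 17.73 = 76.27 dB SPL.
diesel generator: 102 − 20·log₁₀(14.4/1.3) = 102 − 20.89 = 81.11 dB SPL.
Σ 10^(L/10) = 1.715e+08 → L_total = 10·log₁₀(1.715e+08) = 82.34 dB SPL.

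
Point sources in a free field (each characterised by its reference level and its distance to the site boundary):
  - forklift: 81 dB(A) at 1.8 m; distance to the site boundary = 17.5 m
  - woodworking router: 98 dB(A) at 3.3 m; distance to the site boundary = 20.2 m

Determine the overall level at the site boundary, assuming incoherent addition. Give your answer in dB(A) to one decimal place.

Propagate each source to the receiver with L = L_ref − 20·log₁₀(r/r_ref), then add intensities.
forklift: 81 − 20·log₁₀(17.5/1.8) = 81 − 19.76 = 61.24 dB(A).
woodworking router: 98 − 20·log₁₀(20.2/3.3) = 98 − 15.74 = 82.26 dB(A).
Σ 10^(L/10) = 1.697e+08 → L_total = 10·log₁₀(1.697e+08) = 82.30 dB(A).

82.3 dB(A)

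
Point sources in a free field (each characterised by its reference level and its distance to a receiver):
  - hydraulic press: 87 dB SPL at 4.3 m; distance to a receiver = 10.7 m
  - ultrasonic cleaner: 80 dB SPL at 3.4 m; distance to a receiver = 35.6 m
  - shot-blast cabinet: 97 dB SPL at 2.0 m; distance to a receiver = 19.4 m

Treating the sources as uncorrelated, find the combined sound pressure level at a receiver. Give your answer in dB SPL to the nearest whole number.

81 dB SPL

Propagate each source to the receiver with L = L_ref − 20·log₁₀(r/r_ref), then add intensities.
hydraulic press: 87 − 20·log₁₀(10.7/4.3) = 87 − 7.92 = 79.08 dB SPL.
ultrasonic cleaner: 80 − 20·log₁₀(35.6/3.4) = 80 − 20.40 = 59.60 dB SPL.
shot-blast cabinet: 97 − 20·log₁₀(19.4/2.0) = 97 − 19.74 = 77.26 dB SPL.
Σ 10^(L/10) = 1.351e+08 → L_total = 10·log₁₀(1.351e+08) = 81.31 dB SPL.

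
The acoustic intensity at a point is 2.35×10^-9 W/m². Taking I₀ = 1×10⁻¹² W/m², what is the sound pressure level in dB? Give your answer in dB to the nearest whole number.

Dividing by I₀ shifts the exponent by 12: I/I₀ = 2.35×10^3.
L = 10·(0.3711 + 3) = 33.71 dB.

34 dB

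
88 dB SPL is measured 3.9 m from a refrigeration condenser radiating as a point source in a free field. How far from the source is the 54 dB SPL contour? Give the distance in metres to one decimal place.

For a point source L₁ − L₂ = 20·log₁₀(r₂/r₁), so r₂ = r₁·10^((L₁−L₂)/20).
r₂ = 3.9·10^((88−54)/20) = 3.9·10^(34.0/20) = 195.46 m.

195.5 m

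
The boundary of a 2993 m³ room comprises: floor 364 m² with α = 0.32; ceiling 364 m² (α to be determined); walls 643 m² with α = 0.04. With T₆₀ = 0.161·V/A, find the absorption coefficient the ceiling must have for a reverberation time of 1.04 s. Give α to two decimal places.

0.88

Required total absorption A = 0.161·2993/1.04 = 463.34 m².
Absorption from the other surfaces = 364·0.32 + 643·0.04 = 142.20 m², so the ceiling must supply 321.14 m² over 364 m².
α = 321.14/364 = 0.882.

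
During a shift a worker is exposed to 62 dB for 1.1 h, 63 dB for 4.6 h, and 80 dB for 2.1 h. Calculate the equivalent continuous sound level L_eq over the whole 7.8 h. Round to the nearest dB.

L_eq = 10·log₁₀[(1/T)·Σ tᵢ·10^(Lᵢ/10)] with T = 7.8 h.
Σ tᵢ·10^(Lᵢ/10) = 1.1·10^(62/10) + 4.6·10^(63/10) + 2.1·10^(80/10) = 2.209e+08.
L_eq = 10·log₁₀(2.209e+08/7.8) = 74.52 dB.

75 dB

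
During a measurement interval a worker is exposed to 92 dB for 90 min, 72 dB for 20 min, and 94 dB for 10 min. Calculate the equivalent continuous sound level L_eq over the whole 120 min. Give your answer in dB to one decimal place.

91.5 dB

L_eq = 10·log₁₀[(1/T)·Σ tᵢ·10^(Lᵢ/10)] with T = 120 min.
Σ tᵢ·10^(Lᵢ/10) = 90·10^(92/10) + 20·10^(72/10) + 10·10^(94/10) = 1.681e+11.
L_eq = 10·log₁₀(1.681e+11/120) = 91.46 dB.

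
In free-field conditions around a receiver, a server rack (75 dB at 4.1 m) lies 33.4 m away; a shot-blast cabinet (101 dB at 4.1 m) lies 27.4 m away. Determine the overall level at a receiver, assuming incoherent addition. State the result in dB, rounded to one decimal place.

84.5 dB

First find each source's level at the receiver (point-source: −20·log₁₀(r/r_ref)), then combine on an intensity basis.
server rack: 75 − 20·log₁₀(33.4/4.1) = 75 − 18.22 = 56.78 dB.
shot-blast cabinet: 101 − 20·log₁₀(27.4/4.1) = 101 − 16.50 = 84.50 dB.
Σ 10^(L/10) = 2.824e+08 → L_total = 10·log₁₀(2.824e+08) = 84.51 dB.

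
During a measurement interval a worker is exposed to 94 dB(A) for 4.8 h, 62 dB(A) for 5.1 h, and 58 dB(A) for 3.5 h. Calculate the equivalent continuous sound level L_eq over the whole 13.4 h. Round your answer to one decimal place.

89.5 dB(A)

Weight each interval's intensity by its duration and average over T = 13.4 h:
Σ tᵢ·10^(Lᵢ/10) = 4.8·10^(94/10) + 5.1·10^(62/10) + 3.5·10^(58/10) = 1.207e+10.
L_eq = 10·log₁₀(1.207e+10/13.4) = 89.55 dB(A).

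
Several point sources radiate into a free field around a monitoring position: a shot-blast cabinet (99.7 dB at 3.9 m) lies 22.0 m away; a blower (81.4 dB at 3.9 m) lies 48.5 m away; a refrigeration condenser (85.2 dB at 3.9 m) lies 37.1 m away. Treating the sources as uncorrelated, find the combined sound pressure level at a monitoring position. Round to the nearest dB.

85 dB

Propagate each source to the receiver with L = L_ref − 20·log₁₀(r/r_ref), then add intensities.
shot-blast cabinet: 99.7 − 20·log₁₀(22.0/3.9) = 99.7 − 15.03 = 84.67 dB.
blower: 81.4 − 20·log₁₀(48.5/3.9) = 81.4 − 21.89 = 59.51 dB.
refrigeration condenser: 85.2 − 20·log₁₀(37.1/3.9) = 85.2 − 19.57 = 65.63 dB.
Σ 10^(L/10) = 2.978e+08 → L_total = 10·log₁₀(2.978e+08) = 84.74 dB.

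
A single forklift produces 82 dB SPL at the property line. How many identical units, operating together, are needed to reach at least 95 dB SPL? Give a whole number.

The shortfall is 95 − 82 = 13.0 dB, and N units add 10·log₁₀ N, so need 10·log₁₀ N ≥ 13.0.
N ≥ 10^(13.0/10) = 19.953, so N = 20.

20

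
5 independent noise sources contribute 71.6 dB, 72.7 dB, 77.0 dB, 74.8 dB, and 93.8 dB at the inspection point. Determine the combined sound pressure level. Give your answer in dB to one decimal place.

For uncorrelated sources the intensities add, so convert each level to linear form, sum, and take 10·log₁₀ of the total.
Σ 10^(L/10) = 10^(71.6/10) + 10^(72.7/10) + 10^(77.0/10) + 10^(74.8/10) + 10^(93.8/10) = 2.512e+09.
L_total = 10·log₁₀(2.512e+09) = 94.00 dB.

94.0 dB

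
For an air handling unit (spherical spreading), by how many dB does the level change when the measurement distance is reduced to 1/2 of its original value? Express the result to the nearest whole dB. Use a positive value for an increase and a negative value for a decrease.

+6 dB

With spherical spreading the level changes by −20·log₁₀(r₂/r₁).
ΔL = −20·log₁₀(0.5) = +6.02 dB.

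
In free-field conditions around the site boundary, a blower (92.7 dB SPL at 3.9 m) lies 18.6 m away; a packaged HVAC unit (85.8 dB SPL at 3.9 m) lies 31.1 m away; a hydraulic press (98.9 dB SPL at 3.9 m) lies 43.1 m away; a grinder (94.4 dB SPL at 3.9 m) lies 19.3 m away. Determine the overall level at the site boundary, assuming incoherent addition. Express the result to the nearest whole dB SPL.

84 dB SPL

Propagate each source to the receiver with L = L_ref − 20·log₁₀(r/r_ref), then add intensities.
blower: 92.7 − 20·log₁₀(18.6/3.9) = 92.7 − 13.57 = 79.13 dB SPL.
packaged HVAC unit: 85.8 − 20·log₁₀(31.1/3.9) = 85.8 − 18.03 = 67.77 dB SPL.
hydraulic press: 98.9 − 20·log₁₀(43.1/3.9) = 98.9 − 20.87 = 78.03 dB SPL.
grinder: 94.4 − 20·log₁₀(19.3/3.9) = 94.4 − 13.89 = 80.51 dB SPL.
Σ 10^(L/10) = 2.639e+08 → L_total = 10·log₁₀(2.639e+08) = 84.21 dB SPL.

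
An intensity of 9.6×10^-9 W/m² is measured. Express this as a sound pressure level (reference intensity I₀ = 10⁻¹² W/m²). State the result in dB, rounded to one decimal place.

L = 10·log₁₀(I/I₀) = 10·log₁₀(9.6×10^-9/10⁻¹²) = 10·log₁₀(9.6×10^3).
L = 10·(0.9823 + 3) = 39.82 dB.

39.8 dB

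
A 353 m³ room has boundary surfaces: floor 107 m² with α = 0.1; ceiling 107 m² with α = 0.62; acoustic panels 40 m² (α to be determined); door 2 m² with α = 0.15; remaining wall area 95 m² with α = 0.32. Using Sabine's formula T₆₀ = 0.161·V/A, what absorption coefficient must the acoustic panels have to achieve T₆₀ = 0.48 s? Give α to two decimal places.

A = 0.161·V/T₆₀ = 0.161·353/0.48 = 118.40 m² sabins.
Absorption from the other surfaces = 107·0.1 + 107·0.62 + 2·0.15 + 95·0.32 = 107.74 m², so the acoustic panels must supply 10.66 m² over 40 m².
α = 10.66/40 = 0.267.

0.27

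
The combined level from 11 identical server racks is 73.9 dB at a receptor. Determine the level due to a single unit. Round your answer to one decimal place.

Dividing the total intensity by 11 lowers the level by 10·log₁₀ 11 = 10.414 dB: L₁ = 73.9 − 10.414.

63.5 dB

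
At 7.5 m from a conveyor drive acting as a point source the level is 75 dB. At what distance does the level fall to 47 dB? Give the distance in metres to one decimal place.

188.4 m

Point-source spreading drops the level by 20·log₁₀(r₂/r₁); inverting, r₂/r₁ = 10^(ΔL/20).
r₂ = 7.5·10^((75−47)/20) = 7.5·10^(28.0/20) = 188.39 m.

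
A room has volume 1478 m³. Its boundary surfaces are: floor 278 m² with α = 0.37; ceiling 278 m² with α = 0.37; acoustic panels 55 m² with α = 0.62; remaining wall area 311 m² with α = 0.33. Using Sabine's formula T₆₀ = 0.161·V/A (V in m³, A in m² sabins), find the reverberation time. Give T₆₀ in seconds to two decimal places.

0.69 s

Summing Sᵢαᵢ: 278·0.37 + 278·0.37 + 55·0.62 + 311·0.33 = 342.45 m².
T₆₀ = 0.161 × 1478 / 342.45 = 0.695 s.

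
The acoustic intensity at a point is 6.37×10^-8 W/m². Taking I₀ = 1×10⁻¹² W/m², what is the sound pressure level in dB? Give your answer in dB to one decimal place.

L = 10·log₁₀(I/I₀) = 10·log₁₀(6.37×10^-8/10⁻¹²) = 10·log₁₀(6.37×10^4).
L = 10·(0.8041 + 4) = 48.04 dB.

48.0 dB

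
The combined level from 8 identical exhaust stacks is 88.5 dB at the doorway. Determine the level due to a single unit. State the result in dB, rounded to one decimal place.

For N identical incoherent sources L_total = L₁ + 10·log₁₀ N, so L₁ = 88.5 − 10·log₁₀(8) = 88.5 − 9.031.

79.5 dB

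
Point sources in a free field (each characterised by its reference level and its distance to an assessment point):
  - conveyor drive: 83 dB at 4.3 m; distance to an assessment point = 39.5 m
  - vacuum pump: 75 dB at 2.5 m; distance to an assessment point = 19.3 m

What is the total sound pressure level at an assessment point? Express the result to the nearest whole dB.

65 dB

Apply inverse-square spreading to bring every level to the receiver, then sum 10^(L/10).
conveyor drive: 83 − 20·log₁₀(39.5/4.3) = 83 − 19.26 = 63.74 dB.
vacuum pump: 75 − 20·log₁₀(19.3/2.5) = 75 − 17.75 = 57.25 dB.
Σ 10^(L/10) = 2.895e+06 → L_total = 10·log₁₀(2.895e+06) = 64.62 dB.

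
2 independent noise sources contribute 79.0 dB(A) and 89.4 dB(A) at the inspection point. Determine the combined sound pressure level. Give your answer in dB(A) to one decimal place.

89.8 dB(A)

For uncorrelated sources the intensities add, so convert each level to linear form, sum, and take 10·log₁₀ of the total.
Σ 10^(L/10) = 10^(79.0/10) + 10^(89.4/10) = 9.504e+08.
L_total = 10·log₁₀(9.504e+08) = 89.78 dB(A).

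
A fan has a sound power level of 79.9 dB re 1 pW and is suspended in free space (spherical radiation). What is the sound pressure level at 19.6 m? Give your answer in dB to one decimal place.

43.1 dB

L_p = L_w − 10·log₁₀(4π·r²) with r = 19.6 m.
4π·r² = 4827 m², 10·log₁₀ of that is 36.837 dB.
L_p = 79.9 − 36.837 = 43.06 dB.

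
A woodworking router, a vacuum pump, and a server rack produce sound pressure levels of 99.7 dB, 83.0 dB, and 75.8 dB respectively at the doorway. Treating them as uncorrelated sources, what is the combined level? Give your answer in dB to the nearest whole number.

100 dB

Incoherent sources combine by intensity addition: L_total = 10·log₁₀(Σ 10^(L_i/10)).
Σ 10^(L/10) = 10^(99.7/10) + 10^(83.0/10) + 10^(75.8/10) = 9.570e+09.
L_total = 10·log₁₀(9.570e+09) = 99.81 dB.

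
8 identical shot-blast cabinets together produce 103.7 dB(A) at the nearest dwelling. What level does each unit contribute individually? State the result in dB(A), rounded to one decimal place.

94.7 dB(A)

For N identical incoherent sources L_total = L₁ + 10·log₁₀ N, so L₁ = 103.7 − 10·log₁₀(8) = 103.7 − 9.031.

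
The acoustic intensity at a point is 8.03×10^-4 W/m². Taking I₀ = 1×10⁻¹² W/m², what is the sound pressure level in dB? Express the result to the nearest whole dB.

89 dB

Dividing by I₀ shifts the exponent by 12: I/I₀ = 8.03×10^8.
L = 10·(0.9047 + 8) = 89.05 dB.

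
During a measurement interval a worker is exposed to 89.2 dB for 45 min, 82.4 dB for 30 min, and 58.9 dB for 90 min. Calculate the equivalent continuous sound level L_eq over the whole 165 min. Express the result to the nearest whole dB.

84 dB

Weight each interval's intensity by its duration and average over T = 165 min:
Σ tᵢ·10^(Lᵢ/10) = 45·10^(89.2/10) + 30·10^(82.4/10) + 90·10^(58.9/10) = 4.271e+10.
L_eq = 10·log₁₀(4.271e+10/165) = 84.13 dB.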